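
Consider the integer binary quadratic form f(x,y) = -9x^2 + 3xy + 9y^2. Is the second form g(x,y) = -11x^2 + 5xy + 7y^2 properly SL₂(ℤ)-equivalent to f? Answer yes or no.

D₁ = 333, D₂ = 333
river cycle of f (length 6): (9, 15, -3), (-3, 15, 9), (9, 3, -9), (-9, 15, 3), (3, 15, -9), (-9, 3, 9)
river cycle of g (length 6): (7, 9, -9), (-9, 9, 7), (7, 5, -11), (-11, 17, 1), (1, 17, -11), (-11, 5, 7)
cycles differ ⇒ inequivalent

no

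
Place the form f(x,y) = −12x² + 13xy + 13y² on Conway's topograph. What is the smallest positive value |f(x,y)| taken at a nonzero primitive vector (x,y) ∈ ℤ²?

river: ρ → (13,13,-12)
river: ρ → (-12,11,14)
river: ρ → (14,17,-9)
river: ρ → (-9,19,12)
river: ρ → (12,5,-16)
river: ρ → (-16,27,1)
river: ρ → (1,27,-16)
river: ρ → (-16,5,12)
river: ρ → (12,19,-9)
river: ρ → (-9,17,14)
river: ρ → (14,11,-12)
river: ρ → (-12,13,13)
closes: descent 0, river 12
min |a| on river = 1

1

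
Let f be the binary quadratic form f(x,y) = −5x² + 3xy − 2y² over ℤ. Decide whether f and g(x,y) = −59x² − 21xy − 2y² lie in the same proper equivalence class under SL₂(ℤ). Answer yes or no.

D₁ = -31, D₂ = -31
f is negative-definite; reduce −f:
−f: flip: (5,-3,2)→(2,3,5)
−f: translate: b→-1 (≡3 mod 4), so (2,3,5)→(2,-1,4)
−f: reduced (well bottom): (2,-1,4) with a≤c, −a<b≤a
flip sign back: reduced form of f is (-2,1,-4)
g is negative-definite; reduce −g:
−g: flip: (59,21,2)→(2,-21,59)
−g: translate: b→-1 (≡-21 mod 4), so (2,-21,59)→(2,-1,4)
−g: reduced (well bottom): (2,-1,4) with a≤c, −a<b≤a
flip sign back: reduced form of g is (-2,1,-4)
reduced forms (-2, 1, -4) vs (-2, 1, -4) ⇒ equivalent

yes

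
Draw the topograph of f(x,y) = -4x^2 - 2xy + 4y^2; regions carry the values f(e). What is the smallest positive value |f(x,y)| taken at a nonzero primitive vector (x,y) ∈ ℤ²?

descent: ρ → (4,2,-4)  [lands on river]
river: ρ → (-4,6,2)
river: ρ → (2,6,-4)
river: ρ → (-4,2,4)
river: ρ → (4,6,-2)
river: ρ → (-2,6,4)
closes: descent 1, river 6
min |a| on river = 2

2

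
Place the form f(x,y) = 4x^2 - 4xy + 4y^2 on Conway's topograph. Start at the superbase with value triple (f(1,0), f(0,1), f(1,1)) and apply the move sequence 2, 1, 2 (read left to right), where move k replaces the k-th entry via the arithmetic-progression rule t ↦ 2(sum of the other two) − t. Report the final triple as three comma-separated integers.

start (4,4,4) = (f(1,0),f(0,1),f(1,1))
replace slot 2: 2·(4+4) − 4 = 12 → (4,12,4)
replace slot 1: 2·(12+4) − 4 = 28 → (28,12,4)
replace slot 2: 2·(28+4) − 12 = 52 → (28,52,4)

28,52,4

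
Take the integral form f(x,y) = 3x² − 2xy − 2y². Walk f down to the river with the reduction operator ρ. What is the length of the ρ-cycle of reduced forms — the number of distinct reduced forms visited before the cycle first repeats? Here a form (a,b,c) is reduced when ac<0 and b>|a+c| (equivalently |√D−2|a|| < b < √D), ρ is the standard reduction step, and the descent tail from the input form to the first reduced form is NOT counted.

D = 28, ⌊√D⌋ = 5
descent: ρ → (-2,2,3)  [lands on river]
river: ρ → (3,4,-1)
river: ρ → (-1,4,3)
river: ρ → (3,2,-2)
ρ-cycle length = 4 (tail of 1 descent step not counted)

4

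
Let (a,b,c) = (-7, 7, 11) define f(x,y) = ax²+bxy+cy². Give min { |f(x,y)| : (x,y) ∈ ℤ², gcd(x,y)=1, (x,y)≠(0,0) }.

river: ρ → (11,15,-3)
river: ρ → (-3,15,11)
river: ρ → (11,7,-7)
river: ρ → (-7,7,11)
closes: descent 0, river 4
min |a| on river = 3

3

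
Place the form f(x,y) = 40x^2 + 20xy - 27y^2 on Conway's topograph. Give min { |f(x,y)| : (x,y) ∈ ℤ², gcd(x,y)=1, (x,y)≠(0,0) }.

river: ρ → (-27,34,33)
river: ρ → (33,32,-28)
river: ρ → (-28,24,37)
river: ρ → (37,50,-15)
river: ρ → (-15,40,52)
river: ρ → (52,64,-3)
river: ρ → (-3,68,8)
river: ρ → (8,60,-35)
river: ρ → (-35,10,33)
river: ρ → (33,56,-12)
river: ρ → (-12,64,13)
river: ρ → (13,66,-7)
river: ρ → (-7,60,40)
river: ρ → (40,20,-27)
closes: descent 0, river 14
min |a| on river = 3

3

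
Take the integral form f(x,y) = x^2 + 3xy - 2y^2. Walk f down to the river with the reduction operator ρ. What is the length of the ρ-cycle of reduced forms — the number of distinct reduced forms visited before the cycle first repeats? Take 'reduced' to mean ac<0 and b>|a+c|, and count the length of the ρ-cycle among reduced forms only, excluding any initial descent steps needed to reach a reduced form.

D = 17, ⌊√D⌋ = 4
river: ρ → (-2,1,2)
river: ρ → (2,3,-1)
river: ρ → (-1,3,2)
river: ρ → (2,1,-2)
river: ρ → (-2,3,1)
river: ρ → (1,3,-2)
ρ-cycle length = 6 (tail of 0 descent steps not counted)

6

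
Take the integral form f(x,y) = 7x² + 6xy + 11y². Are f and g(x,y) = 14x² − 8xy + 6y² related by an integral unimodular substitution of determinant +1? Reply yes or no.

D₁ = -272, D₂ = -272
f: reduced (well bottom): (7,6,11) with a≤c, −a<b≤a
g: flip: (14,-8,6)→(6,8,14)
g: translate: b→-4 (≡8 mod 12), so (6,8,14)→(6,-4,12)
g: reduced (well bottom): (6,-4,12) with a≤c, −a<b≤a
reduced forms (7, 6, 11) vs (6, -4, 12) ⇒ inequivalent

no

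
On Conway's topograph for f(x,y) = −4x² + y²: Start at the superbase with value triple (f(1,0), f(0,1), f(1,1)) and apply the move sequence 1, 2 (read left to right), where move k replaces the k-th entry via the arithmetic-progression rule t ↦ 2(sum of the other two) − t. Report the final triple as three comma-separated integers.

start (-4,1,-3) = (f(1,0),f(0,1),f(1,1))
replace slot 1: 2·(1+(-3)) − (-4) = 0 → (0,1,-3)
replace slot 2: 2·(0+(-3)) − 1 = -7 → (0,-7,-3)

0,-7,-3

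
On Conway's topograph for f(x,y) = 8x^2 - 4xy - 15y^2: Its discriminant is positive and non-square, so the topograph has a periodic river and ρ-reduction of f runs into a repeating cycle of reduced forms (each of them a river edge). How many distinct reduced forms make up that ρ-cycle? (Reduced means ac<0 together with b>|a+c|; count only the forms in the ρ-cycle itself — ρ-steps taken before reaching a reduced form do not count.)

D = 496, ⌊√D⌋ = 22
descent: ρ → (-15,4,8)
descent: ρ → (8,12,-11)  [lands on river]
river: ρ → (-11,10,9)
river: ρ → (9,8,-12)
river: ρ → (-12,16,5)
river: ρ → (5,14,-15)
river: ρ → (-15,16,4)
river: ρ → (4,16,-15)
river: ρ → (-15,14,5)
river: ρ → (5,16,-12)
river: ρ → (-12,8,9)
river: ρ → (9,10,-11)
river: ρ → (-11,12,8)
river: ρ → (8,20,-3)
river: ρ → (-3,22,1)
river: ρ → (1,22,-3)
river: ρ → (-3,20,8)
ρ-cycle length = 16 (tail of 2 descent steps not counted)

16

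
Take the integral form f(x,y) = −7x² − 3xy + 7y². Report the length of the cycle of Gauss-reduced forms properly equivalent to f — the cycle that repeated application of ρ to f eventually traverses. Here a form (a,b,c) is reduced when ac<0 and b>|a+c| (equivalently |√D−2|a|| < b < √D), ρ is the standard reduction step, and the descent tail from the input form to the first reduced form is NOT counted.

D = 205, ⌊√D⌋ = 14
descent: ρ → (7,3,-7)  [lands on river]
river: ρ → (-7,11,3)
river: ρ → (3,13,-3)
river: ρ → (-3,11,7)
ρ-cycle length = 4 (tail of 1 descent step not counted)

4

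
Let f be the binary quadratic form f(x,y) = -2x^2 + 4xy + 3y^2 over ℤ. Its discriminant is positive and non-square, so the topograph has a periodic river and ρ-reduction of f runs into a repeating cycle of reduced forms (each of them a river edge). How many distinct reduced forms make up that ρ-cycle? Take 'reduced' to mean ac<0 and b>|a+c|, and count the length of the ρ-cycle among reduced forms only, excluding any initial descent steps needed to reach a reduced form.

D = 40, ⌊√D⌋ = 6
river: ρ → (3,2,-3)
river: ρ → (-3,4,2)
river: ρ → (2,4,-3)
river: ρ → (-3,2,3)
river: ρ → (3,4,-2)
river: ρ → (-2,4,3)
ρ-cycle length = 6 (tail of 0 descent steps not counted)

6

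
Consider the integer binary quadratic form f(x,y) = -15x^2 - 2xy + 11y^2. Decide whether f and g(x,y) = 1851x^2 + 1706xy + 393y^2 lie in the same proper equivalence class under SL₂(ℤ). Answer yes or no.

D₁ = 664, D₂ = 664
river cycle of f (length 22): (11, 24, -2), (-2, 24, 11), (11, 20, -6), (-6, 16, 17), (17, 18, -5), (-5, 22, 9), (9, 14, -13), (-13, 12, 10), (10, 8, -15), (-15, 22, 3), … (12 more)
river cycle of g (length 22): (11, 24, -2), (-2, 24, 11), (11, 20, -6), (-6, 16, 17), (17, 18, -5), (-5, 22, 9), (9, 14, -13), (-13, 12, 10), (10, 8, -15), (-15, 22, 3), … (12 more)
cycles coincide ⇒ equivalent

yes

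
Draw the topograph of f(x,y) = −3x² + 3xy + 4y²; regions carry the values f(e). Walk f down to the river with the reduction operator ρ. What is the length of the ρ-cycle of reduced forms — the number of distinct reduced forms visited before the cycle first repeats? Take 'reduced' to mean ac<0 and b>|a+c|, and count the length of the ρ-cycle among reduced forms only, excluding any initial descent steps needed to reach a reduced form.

D = 57, ⌊√D⌋ = 7
river: ρ → (4,5,-2)
river: ρ → (-2,7,1)
river: ρ → (1,7,-2)
river: ρ → (-2,5,4)
river: ρ → (4,3,-3)
river: ρ → (-3,3,4)
ρ-cycle length = 6 (tail of 0 descent steps not counted)

6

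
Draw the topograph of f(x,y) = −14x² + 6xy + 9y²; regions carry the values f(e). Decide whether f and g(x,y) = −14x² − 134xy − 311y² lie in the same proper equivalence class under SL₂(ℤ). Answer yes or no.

D₁ = 540, D₂ = 540
river cycle of f (length 8): (9, 12, -11), (-11, 10, 10), (10, 10, -11), (-11, 12, 9), (9, 6, -14), (-14, 22, 1), (1, 22, -14), (-14, 6, 9)
river cycle of g (length 8): (-14, 6, 9), (9, 12, -11), (-11, 10, 10), (10, 10, -11), (-11, 12, 9), (9, 6, -14), (-14, 22, 1), (1, 22, -14)
cycles coincide ⇒ equivalent

yes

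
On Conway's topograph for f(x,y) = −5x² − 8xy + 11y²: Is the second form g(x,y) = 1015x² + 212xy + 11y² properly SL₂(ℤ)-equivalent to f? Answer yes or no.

D₁ = 284, D₂ = 284
river cycle of f (length 8): (11, 8, -5), (-5, 12, 7), (7, 16, -1), (-1, 16, 7), (7, 12, -5), (-5, 8, 11), (11, 14, -2), (-2, 14, 11)
river cycle of g (length 8): (11, 8, -5), (-5, 12, 7), (7, 16, -1), (-1, 16, 7), (7, 12, -5), (-5, 8, 11), (11, 14, -2), (-2, 14, 11)
cycles coincide ⇒ equivalent

yes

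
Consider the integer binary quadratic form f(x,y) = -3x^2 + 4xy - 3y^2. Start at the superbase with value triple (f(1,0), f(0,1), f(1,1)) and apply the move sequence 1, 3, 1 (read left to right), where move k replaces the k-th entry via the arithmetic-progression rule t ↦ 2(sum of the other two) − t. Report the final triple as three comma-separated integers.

start (-3,-3,-2) = (f(1,0),f(0,1),f(1,1))
replace slot 1: 2·((-3)+(-2)) − (-3) = -7 → (-7,-3,-2)
replace slot 3: 2·((-7)+(-3)) − (-2) = -18 → (-7,-3,-18)
replace slot 1: 2·((-3)+(-18)) − (-7) = -35 → (-35,-3,-18)

-35,-3,-18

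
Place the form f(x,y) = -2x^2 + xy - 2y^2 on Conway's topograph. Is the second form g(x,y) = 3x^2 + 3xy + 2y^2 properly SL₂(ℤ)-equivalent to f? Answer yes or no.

D₁ = -15, D₂ = -15
f is negative-definite; reduce −f:
−f: flip: (2,-1,2)→(2,1,2)
−f: reduced (well bottom): (2,1,2) with a≤c, −a<b≤a
flip sign back: reduced form of f is (-2,-1,-2)
g: flip: (3,3,2)→(2,-3,3)
g: translate: b→1 (≡-3 mod 4), so (2,-3,3)→(2,1,2)
g: reduced (well bottom): (2,1,2) with a≤c, −a<b≤a
reduced forms (-2, -1, -2) vs (2, 1, 2) ⇒ inequivalent

no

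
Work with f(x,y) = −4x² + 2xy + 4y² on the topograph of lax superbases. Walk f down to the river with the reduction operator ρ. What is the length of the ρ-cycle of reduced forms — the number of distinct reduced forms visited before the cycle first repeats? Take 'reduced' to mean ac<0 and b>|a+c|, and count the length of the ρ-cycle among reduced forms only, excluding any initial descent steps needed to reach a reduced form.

D = 68, ⌊√D⌋ = 8
river: ρ → (4,6,-2)
river: ρ → (-2,6,4)
river: ρ → (4,2,-4)
river: ρ → (-4,6,2)
river: ρ → (2,6,-4)
river: ρ → (-4,2,4)
ρ-cycle length = 6 (tail of 0 descent steps not counted)

6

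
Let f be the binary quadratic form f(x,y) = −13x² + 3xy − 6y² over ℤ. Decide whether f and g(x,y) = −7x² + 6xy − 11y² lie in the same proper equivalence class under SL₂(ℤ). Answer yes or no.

D₁ = -303, D₂ = -272
discriminants differ ⇒ not SL₂(ℤ)-equivalent

no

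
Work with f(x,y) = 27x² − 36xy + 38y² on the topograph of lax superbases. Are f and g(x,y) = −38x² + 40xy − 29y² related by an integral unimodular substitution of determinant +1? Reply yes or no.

D₁ = -2808, D₂ = -2808
f: translate: b→18 (≡-36 mod 54), so (27,-36,38)→(27,18,29)
f: reduced (well bottom): (27,18,29) with a≤c, −a<b≤a
g is negative-definite; reduce −g:
−g: translate: b→36 (≡-40 mod 76), so (38,-40,29)→(38,36,27)
−g: flip: (38,36,27)→(27,-36,38)
−g: translate: b→18 (≡-36 mod 54), so (27,-36,38)→(27,18,29)
−g: reduced (well bottom): (27,18,29) with a≤c, −a<b≤a
flip sign back: reduced form of g is (-27,-18,-29)
reduced forms (27, 18, 29) vs (-27, -18, -29) ⇒ inequivalent

no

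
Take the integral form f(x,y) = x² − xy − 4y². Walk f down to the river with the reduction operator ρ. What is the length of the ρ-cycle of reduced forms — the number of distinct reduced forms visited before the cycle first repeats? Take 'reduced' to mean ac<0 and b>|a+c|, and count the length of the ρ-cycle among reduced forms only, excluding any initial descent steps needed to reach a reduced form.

D = 17, ⌊√D⌋ = 4
descent: ρ → (-4,1,1)
descent: ρ → (1,3,-2)  [lands on river]
river: ρ → (-2,1,2)
river: ρ → (2,3,-1)
river: ρ → (-1,3,2)
river: ρ → (2,1,-2)
river: ρ → (-2,3,1)
ρ-cycle length = 6 (tail of 2 descent steps not counted)

6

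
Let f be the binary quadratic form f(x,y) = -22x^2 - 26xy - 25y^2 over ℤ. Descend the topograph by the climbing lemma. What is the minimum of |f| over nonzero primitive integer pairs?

translate: b→-18 (≡26 mod 44), so (22,26,25)→(22,-18,21)
flip: (22,-18,21)→(21,18,22)
reduced (well bottom): (21,18,22) with a≤c, −a<b≤a
well minimum |f| = |-21| = 21 (negative-definite)

21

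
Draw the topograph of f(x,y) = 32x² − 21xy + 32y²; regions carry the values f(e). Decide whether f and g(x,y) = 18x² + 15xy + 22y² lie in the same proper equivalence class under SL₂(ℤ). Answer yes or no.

D₁ = -3655, D₂ = -1359
discriminants differ ⇒ not SL₂(ℤ)-equivalent

no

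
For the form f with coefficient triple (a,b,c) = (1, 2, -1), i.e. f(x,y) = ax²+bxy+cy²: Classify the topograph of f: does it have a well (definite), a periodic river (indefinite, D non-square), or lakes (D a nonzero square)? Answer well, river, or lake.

D = b²−4ac = 2² − 4·1·(-1) = 8
D > 0 non-square ⇒ indefinite ⇒ periodic river

river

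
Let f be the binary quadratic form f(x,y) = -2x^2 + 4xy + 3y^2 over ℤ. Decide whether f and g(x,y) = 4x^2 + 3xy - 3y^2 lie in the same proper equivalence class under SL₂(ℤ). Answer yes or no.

D₁ = 40, D₂ = 57
discriminants differ ⇒ not SL₂(ℤ)-equivalent

no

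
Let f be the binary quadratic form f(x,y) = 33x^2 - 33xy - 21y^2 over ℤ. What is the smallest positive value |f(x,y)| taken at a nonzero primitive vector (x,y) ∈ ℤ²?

descent: ρ → (-21,33,33)  [lands on river]
river: ρ → (33,33,-21)
river: ρ → (-21,51,15)
river: ρ → (15,39,-39)
river: ρ → (-39,39,15)
river: ρ → (15,51,-21)
closes: descent 1, river 6
min |a| on river = 15

15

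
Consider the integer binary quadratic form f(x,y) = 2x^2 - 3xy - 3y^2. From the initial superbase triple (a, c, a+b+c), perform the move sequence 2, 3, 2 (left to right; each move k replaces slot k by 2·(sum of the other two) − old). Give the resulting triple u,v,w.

start (2,-3,-4) = (f(1,0),f(0,1),f(1,1))
replace slot 2: 2·(2+(-4)) − (-3) = -1 → (2,-1,-4)
replace slot 3: 2·(2+(-1)) − (-4) = 6 → (2,-1,6)
replace slot 2: 2·(2+6) − (-1) = 17 → (2,17,6)

2,17,6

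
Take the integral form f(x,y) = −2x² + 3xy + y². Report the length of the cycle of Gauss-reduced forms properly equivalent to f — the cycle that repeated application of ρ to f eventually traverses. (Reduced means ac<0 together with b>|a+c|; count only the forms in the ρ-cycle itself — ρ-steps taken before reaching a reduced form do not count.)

D = 17, ⌊√D⌋ = 4
river: ρ → (1,3,-2)
river: ρ → (-2,1,2)
river: ρ → (2,3,-1)
river: ρ → (-1,3,2)
river: ρ → (2,1,-2)
river: ρ → (-2,3,1)
ρ-cycle length = 6 (tail of 0 descent steps not counted)

6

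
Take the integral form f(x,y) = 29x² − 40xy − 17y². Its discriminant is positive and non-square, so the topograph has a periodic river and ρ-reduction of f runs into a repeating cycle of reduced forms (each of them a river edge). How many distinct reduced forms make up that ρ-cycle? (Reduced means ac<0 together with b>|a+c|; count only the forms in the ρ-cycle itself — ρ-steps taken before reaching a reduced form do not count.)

D = 3572, ⌊√D⌋ = 59
descent: ρ → (-17,40,29)  [lands on river]
river: ρ → (29,18,-28)
river: ρ → (-28,38,19)
river: ρ → (19,38,-28)
river: ρ → (-28,18,29)
river: ρ → (29,40,-17)
river: ρ → (-17,28,41)
river: ρ → (41,54,-4)
river: ρ → (-4,58,13)
river: ρ → (13,46,-28)
river: ρ → (-28,10,31)
river: ρ → (31,52,-7)
river: ρ → (-7,46,52)
river: ρ → (52,58,-1)
river: ρ → (-1,58,52)
river: ρ → (52,46,-7)
river: ρ → (-7,52,31)
river: ρ → (31,10,-28)
river: ρ → (-28,46,13)
river: ρ → (13,58,-4)
river: ρ → (-4,54,41)
river: ρ → (41,28,-17)
ρ-cycle length = 22 (tail of 1 descent step not counted)

22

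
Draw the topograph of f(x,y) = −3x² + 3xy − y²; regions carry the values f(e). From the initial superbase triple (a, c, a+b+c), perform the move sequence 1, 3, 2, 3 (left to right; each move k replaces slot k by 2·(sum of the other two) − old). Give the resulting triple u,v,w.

start (-3,-1,-1) = (f(1,0),f(0,1),f(1,1))
replace slot 1: 2·((-1)+(-1)) − (-3) = -1 → (-1,-1,-1)
replace slot 3: 2·((-1)+(-1)) − (-1) = -3 → (-1,-1,-3)
replace slot 2: 2·((-1)+(-3)) − (-1) = -7 → (-1,-7,-3)
replace slot 3: 2·((-1)+(-7)) − (-3) = -13 → (-1,-7,-13)

-1,-7,-13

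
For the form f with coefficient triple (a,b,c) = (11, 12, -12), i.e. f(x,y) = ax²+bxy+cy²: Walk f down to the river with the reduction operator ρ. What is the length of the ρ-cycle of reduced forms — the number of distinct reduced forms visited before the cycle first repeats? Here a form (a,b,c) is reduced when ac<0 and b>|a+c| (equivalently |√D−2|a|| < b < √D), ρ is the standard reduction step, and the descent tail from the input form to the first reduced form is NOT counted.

D = 672, ⌊√D⌋ = 25
river: ρ → (-12,12,11)
river: ρ → (11,10,-13)
river: ρ → (-13,16,8)
river: ρ → (8,16,-13)
river: ρ → (-13,10,11)
river: ρ → (11,12,-12)
ρ-cycle length = 6 (tail of 0 descent steps not counted)

6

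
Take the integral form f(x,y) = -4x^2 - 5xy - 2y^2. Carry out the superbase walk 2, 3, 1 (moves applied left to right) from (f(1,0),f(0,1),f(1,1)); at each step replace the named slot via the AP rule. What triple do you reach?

start (-4,-2,-11) = (f(1,0),f(0,1),f(1,1))
replace slot 2: 2·((-4)+(-11)) − (-2) = -28 → (-4,-28,-11)
replace slot 3: 2·((-4)+(-28)) − (-11) = -53 → (-4,-28,-53)
replace slot 1: 2·((-28)+(-53)) − (-4) = -158 → (-158,-28,-53)

-158,-28,-53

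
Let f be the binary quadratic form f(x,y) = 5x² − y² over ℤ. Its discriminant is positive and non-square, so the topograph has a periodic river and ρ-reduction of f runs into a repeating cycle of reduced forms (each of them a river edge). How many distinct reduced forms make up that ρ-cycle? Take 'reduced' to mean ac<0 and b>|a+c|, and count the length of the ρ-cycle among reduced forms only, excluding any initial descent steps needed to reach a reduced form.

D = 20, ⌊√D⌋ = 4
descent: ρ → (-1,4,1)  [lands on river]
river: ρ → (1,4,-1)
ρ-cycle length = 2 (tail of 1 descent step not counted)

2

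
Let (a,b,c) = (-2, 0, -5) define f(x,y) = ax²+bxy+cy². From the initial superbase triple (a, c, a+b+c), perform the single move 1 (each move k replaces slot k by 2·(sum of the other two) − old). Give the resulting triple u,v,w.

start (-2,-5,-7) = (f(1,0),f(0,1),f(1,1))
replace slot 1: 2·((-5)+(-7)) − (-2) = -22 → (-22,-5,-7)

-22,-5,-7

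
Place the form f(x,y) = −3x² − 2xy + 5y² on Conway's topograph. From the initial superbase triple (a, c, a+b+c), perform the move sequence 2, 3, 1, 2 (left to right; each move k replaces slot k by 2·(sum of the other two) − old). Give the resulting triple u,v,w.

start (-3,5,0) = (f(1,0),f(0,1),f(1,1))
replace slot 2: 2·((-3)+0) − 5 = -11 → (-3,-11,0)
replace slot 3: 2·((-3)+(-11)) − 0 = -28 → (-3,-11,-28)
replace slot 1: 2·((-11)+(-28)) − (-3) = -75 → (-75,-11,-28)
replace slot 2: 2·((-75)+(-28)) − (-11) = -195 → (-75,-195,-28)

-75,-195,-28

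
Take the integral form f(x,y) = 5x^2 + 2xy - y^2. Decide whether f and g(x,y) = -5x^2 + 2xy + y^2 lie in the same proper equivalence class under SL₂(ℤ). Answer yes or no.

D₁ = 24, D₂ = 24
river cycle of f (length 2): (-1, 4, 2), (2, 4, -1)
river cycle of g (length 2): (1, 4, -2), (-2, 4, 1)
cycles differ ⇒ inequivalent

no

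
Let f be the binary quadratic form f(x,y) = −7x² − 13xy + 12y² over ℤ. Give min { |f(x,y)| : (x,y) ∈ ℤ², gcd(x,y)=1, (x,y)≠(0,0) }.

descent: ρ → (12,13,-7)  [lands on river]
river: ρ → (-7,15,10)
river: ρ → (10,5,-12)
river: ρ → (-12,19,3)
river: ρ → (3,17,-18)
river: ρ → (-18,19,2)
river: ρ → (2,21,-8)
river: ρ → (-8,11,12)
closes: descent 1, river 8
min |a| on river = 2

2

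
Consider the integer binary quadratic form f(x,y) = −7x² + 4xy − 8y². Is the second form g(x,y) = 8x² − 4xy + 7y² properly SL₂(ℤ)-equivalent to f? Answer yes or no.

D₁ = -208, D₂ = -208
f is negative-definite; reduce −f:
−f: reduced (well bottom): (7,-4,8) with a≤c, −a<b≤a
flip sign back: reduced form of f is (-7,4,-8)
g: flip: (8,-4,7)→(7,4,8)
g: reduced (well bottom): (7,4,8) with a≤c, −a<b≤a
reduced forms (-7, 4, -8) vs (7, 4, 8) ⇒ inequivalent

no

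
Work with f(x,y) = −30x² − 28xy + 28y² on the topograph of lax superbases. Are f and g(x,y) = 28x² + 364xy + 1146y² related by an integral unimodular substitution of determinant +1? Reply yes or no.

D₁ = 4144, D₂ = 4144
river cycle of f (length 18): (28, 28, -30), (-30, 32, 26), (26, 20, -36), (-36, 52, 10), (10, 48, -46), (-46, 44, 12), (12, 52, -30), (-30, 8, 34), (34, 60, -4), (-4, 60, 34), … (8 more)
river cycle of g (length 18): (28, 28, -30), (-30, 32, 26), (26, 20, -36), (-36, 52, 10), (10, 48, -46), (-46, 44, 12), (12, 52, -30), (-30, 8, 34), (34, 60, -4), (-4, 60, 34), … (8 more)
cycles coincide ⇒ equivalent

yes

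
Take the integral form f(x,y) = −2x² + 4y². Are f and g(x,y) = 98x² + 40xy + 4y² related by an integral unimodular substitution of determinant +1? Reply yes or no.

D₁ = 32, D₂ = 32
river cycle of f (length 2): (-2, 4, 2), (2, 4, -2)
river cycle of g (length 2): (-2, 4, 2), (2, 4, -2)
cycles coincide ⇒ equivalent

yes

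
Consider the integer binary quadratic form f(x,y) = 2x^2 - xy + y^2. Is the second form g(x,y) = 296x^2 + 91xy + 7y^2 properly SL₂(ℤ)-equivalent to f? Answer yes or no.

D₁ = -7, D₂ = -7
f: flip: (2,-1,1)→(1,1,2)
f: reduced (well bottom): (1,1,2) with a≤c, −a<b≤a
g: flip: (296,91,7)→(7,-91,296)
g: translate: b→7 (≡-91 mod 14), so (7,-91,296)→(7,7,2)
g: flip: (7,7,2)→(2,-7,7)
g: translate: b→1 (≡-7 mod 4), so (2,-7,7)→(2,1,1)
g: flip: (2,1,1)→(1,-1,2)
g: translate: b→1 (≡-1 mod 2), so (1,-1,2)→(1,1,2)
g: reduced (well bottom): (1,1,2) with a≤c, −a<b≤a
reduced forms (1, 1, 2) vs (1, 1, 2) ⇒ equivalent

yes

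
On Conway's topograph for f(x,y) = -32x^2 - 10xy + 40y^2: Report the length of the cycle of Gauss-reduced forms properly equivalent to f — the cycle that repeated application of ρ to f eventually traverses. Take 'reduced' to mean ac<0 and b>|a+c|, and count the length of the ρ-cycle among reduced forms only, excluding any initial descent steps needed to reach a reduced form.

D = 5220, ⌊√D⌋ = 72
descent: ρ → (40,10,-32)  [lands on river]
river: ρ → (-32,54,18)
river: ρ → (18,54,-32)
river: ρ → (-32,10,40)
river: ρ → (40,70,-2)
river: ρ → (-2,70,40)
ρ-cycle length = 6 (tail of 1 descent step not counted)

6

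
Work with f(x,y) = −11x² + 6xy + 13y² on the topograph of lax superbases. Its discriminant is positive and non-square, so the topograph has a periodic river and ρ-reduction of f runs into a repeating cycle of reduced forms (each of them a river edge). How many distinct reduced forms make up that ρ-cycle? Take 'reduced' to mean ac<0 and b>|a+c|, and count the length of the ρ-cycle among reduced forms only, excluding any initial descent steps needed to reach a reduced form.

D = 608, ⌊√D⌋ = 24
river: ρ → (13,20,-4)
river: ρ → (-4,20,13)
river: ρ → (13,6,-11)
river: ρ → (-11,16,8)
river: ρ → (8,16,-11)
river: ρ → (-11,6,13)
ρ-cycle length = 6 (tail of 0 descent steps not counted)

6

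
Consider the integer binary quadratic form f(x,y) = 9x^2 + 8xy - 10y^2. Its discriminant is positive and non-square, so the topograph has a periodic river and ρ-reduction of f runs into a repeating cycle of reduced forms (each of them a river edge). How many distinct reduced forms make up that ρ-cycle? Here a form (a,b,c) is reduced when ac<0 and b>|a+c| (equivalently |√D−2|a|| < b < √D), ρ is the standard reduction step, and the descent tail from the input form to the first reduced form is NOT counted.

D = 424, ⌊√D⌋ = 20
river: ρ → (-10,12,7)
river: ρ → (7,16,-6)
river: ρ → (-6,20,1)
river: ρ → (1,20,-6)
river: ρ → (-6,16,7)
river: ρ → (7,12,-10)
river: ρ → (-10,8,9)
river: ρ → (9,10,-9)
river: ρ → (-9,8,10)
river: ρ → (10,12,-7)
river: ρ → (-7,16,6)
river: ρ → (6,20,-1)
river: ρ → (-1,20,6)
river: ρ → (6,16,-7)
river: ρ → (-7,12,10)
river: ρ → (10,8,-9)
river: ρ → (-9,10,9)
river: ρ → (9,8,-10)
ρ-cycle length = 18 (tail of 0 descent steps not counted)

18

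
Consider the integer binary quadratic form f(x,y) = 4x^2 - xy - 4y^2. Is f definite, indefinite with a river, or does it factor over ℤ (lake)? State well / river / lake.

D = b²−4ac = (-1)² − 4·4·(-4) = 65
D > 0 non-square ⇒ indefinite ⇒ periodic river

river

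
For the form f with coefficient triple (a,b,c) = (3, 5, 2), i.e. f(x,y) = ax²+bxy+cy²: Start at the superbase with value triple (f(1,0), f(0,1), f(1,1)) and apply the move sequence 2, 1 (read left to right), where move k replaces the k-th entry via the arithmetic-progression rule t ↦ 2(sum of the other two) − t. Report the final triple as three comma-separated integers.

start (3,2,10) = (f(1,0),f(0,1),f(1,1))
replace slot 2: 2·(3+10) − 2 = 24 → (3,24,10)
replace slot 1: 2·(24+10) − 3 = 65 → (65,24,10)

65,24,10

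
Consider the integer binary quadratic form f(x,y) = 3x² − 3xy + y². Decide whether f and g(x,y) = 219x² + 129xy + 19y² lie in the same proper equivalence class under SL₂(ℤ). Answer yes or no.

D₁ = -3, D₂ = -3
f: translate: b→3 (≡-3 mod 6), so (3,-3,1)→(3,3,1)
f: flip: (3,3,1)→(1,-3,3)
f: translate: b→1 (≡-3 mod 2), so (1,-3,3)→(1,1,1)
f: reduced (well bottom): (1,1,1) with a≤c, −a<b≤a
g: flip: (219,129,19)→(19,-129,219)
g: translate: b→-15 (≡-129 mod 38), so (19,-129,219)→(19,-15,3)
g: flip: (19,-15,3)→(3,15,19)
g: translate: b→3 (≡15 mod 6), so (3,15,19)→(3,3,1)
g: flip: (3,3,1)→(1,-3,3)
g: translate: b→1 (≡-3 mod 2), so (1,-3,3)→(1,1,1)
g: reduced (well bottom): (1,1,1) with a≤c, −a<b≤a
reduced forms (1, 1, 1) vs (1, 1, 1) ⇒ equivalent

yes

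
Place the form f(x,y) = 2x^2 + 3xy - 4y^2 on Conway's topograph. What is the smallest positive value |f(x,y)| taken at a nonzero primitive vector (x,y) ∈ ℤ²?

river: ρ → (-4,5,1)
river: ρ → (1,5,-4)
river: ρ → (-4,3,2)
river: ρ → (2,5,-2)
river: ρ → (-2,3,4)
river: ρ → (4,5,-1)
river: ρ → (-1,5,4)
river: ρ → (4,3,-2)
river: ρ → (-2,5,2)
river: ρ → (2,3,-4)
closes: descent 0, river 10
min |a| on river = 1

1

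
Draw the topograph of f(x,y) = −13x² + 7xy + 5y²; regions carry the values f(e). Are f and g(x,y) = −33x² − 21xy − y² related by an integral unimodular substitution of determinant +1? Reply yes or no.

D₁ = 309, D₂ = 309
river cycle of f (length 6): (5, 13, -7), (-7, 15, 3), (3, 15, -7), (-7, 13, 5), (5, 17, -1), (-1, 17, 5)
river cycle of g (length 6): (-1, 17, 5), (5, 13, -7), (-7, 15, 3), (3, 15, -7), (-7, 13, 5), (5, 17, -1)
cycles coincide ⇒ equivalent

yes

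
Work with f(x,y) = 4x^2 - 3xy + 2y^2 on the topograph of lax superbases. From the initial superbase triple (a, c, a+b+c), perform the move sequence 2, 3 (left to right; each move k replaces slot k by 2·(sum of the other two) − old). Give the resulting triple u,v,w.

start (4,2,3) = (f(1,0),f(0,1),f(1,1))
replace slot 2: 2·(4+3) − 2 = 12 → (4,12,3)
replace slot 3: 2·(4+12) − 3 = 29 → (4,12,29)

4,12,29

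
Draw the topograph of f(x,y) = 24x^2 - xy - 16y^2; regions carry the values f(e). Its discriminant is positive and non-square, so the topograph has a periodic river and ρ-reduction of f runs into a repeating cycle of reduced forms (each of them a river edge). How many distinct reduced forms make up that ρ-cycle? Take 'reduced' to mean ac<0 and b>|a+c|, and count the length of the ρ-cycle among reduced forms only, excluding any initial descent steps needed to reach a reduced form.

D = 1537, ⌊√D⌋ = 39
descent: ρ → (-16,33,7)  [lands on river]
river: ρ → (7,37,-6)
river: ρ → (-6,35,13)
river: ρ → (13,17,-24)
river: ρ → (-24,31,6)
river: ρ → (6,29,-29)
river: ρ → (-29,29,6)
river: ρ → (6,31,-24)
river: ρ → (-24,17,13)
river: ρ → (13,35,-6)
river: ρ → (-6,37,7)
river: ρ → (7,33,-16)
river: ρ → (-16,31,9)
river: ρ → (9,23,-28)
river: ρ → (-28,33,4)
river: ρ → (4,39,-1)
river: ρ → (-1,39,4)
river: ρ → (4,33,-28)
river: ρ → (-28,23,9)
river: ρ → (9,31,-16)
ρ-cycle length = 20 (tail of 1 descent step not counted)

20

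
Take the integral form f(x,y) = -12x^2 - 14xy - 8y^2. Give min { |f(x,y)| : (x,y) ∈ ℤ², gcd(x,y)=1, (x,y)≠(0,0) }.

translate: b→-10 (≡14 mod 24), so (12,14,8)→(12,-10,6)
flip: (12,-10,6)→(6,10,12)
translate: b→-2 (≡10 mod 12), so (6,10,12)→(6,-2,8)
reduced (well bottom): (6,-2,8) with a≤c, −a<b≤a
well minimum |f| = |-6| = 6 (negative-definite)

6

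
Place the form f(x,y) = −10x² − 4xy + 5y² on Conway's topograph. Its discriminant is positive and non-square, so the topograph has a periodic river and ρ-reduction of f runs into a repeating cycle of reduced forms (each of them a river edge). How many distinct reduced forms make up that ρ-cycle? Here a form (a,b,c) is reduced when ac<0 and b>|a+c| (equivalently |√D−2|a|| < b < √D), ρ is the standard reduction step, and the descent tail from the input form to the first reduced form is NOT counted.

D = 216, ⌊√D⌋ = 14
descent: ρ → (5,14,-1)  [lands on river]
river: ρ → (-1,14,5)
river: ρ → (5,6,-9)
river: ρ → (-9,12,2)
river: ρ → (2,12,-9)
river: ρ → (-9,6,5)
ρ-cycle length = 6 (tail of 1 descent step not counted)

6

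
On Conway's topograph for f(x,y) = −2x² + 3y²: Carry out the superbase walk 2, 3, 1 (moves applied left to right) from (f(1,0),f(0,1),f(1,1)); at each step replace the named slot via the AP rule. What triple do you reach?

start (-2,3,1) = (f(1,0),f(0,1),f(1,1))
replace slot 2: 2·((-2)+1) − 3 = -5 → (-2,-5,1)
replace slot 3: 2·((-2)+(-5)) − 1 = -15 → (-2,-5,-15)
replace slot 1: 2·((-5)+(-15)) − (-2) = -38 → (-38,-5,-15)

-38,-5,-15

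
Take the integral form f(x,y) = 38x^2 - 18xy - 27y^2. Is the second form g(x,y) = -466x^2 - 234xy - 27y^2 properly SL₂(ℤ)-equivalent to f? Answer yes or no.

D₁ = 4428, D₂ = 4428
river cycle of f (length 18): (-27, 18, 38), (38, 58, -7), (-7, 54, 54), (54, 54, -7), (-7, 58, 38), (38, 18, -27), (-27, 36, 29), (29, 22, -34), (-34, 46, 17), (17, 56, -19), … (8 more)
river cycle of g (length 18): (-27, 18, 38), (38, 58, -7), (-7, 54, 54), (54, 54, -7), (-7, 58, 38), (38, 18, -27), (-27, 36, 29), (29, 22, -34), (-34, 46, 17), (17, 56, -19), … (8 more)
cycles coincide ⇒ equivalent

yes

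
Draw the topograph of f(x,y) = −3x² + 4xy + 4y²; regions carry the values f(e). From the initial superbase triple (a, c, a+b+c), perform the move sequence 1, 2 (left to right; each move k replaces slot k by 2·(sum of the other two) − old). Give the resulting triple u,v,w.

start (-3,4,5) = (f(1,0),f(0,1),f(1,1))
replace slot 1: 2·(4+5) − (-3) = 21 → (21,4,5)
replace slot 2: 2·(21+5) − 4 = 48 → (21,48,5)

21,48,5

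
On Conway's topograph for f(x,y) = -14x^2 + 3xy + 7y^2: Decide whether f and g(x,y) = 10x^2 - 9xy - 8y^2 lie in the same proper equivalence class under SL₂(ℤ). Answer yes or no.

D₁ = 401, D₂ = 401
river cycle of f (length 10): (7, 11, -10), (-10, 9, 8), (8, 7, -11), (-11, 15, 4), (4, 17, -7), (-7, 11, 10), (10, 9, -8), (-8, 7, 11), (11, 15, -4), (-4, 17, 7)
river cycle of g (length 10): (-8, 9, 10), (10, 11, -7), (-7, 17, 4), (4, 15, -11), (-11, 7, 8), (8, 9, -10), (-10, 11, 7), (7, 17, -4), (-4, 15, 11), (11, 7, -8)
cycles differ ⇒ inequivalent

no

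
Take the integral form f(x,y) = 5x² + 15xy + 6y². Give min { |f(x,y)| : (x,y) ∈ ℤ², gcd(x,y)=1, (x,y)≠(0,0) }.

descent: ρ → (6,9,-1)  [lands on river]
river: ρ → (-1,9,6)
river: ρ → (6,3,-4)
river: ρ → (-4,5,5)
river: ρ → (5,5,-4)
river: ρ → (-4,3,6)
closes: descent 1, river 6
min |a| on river = 1

1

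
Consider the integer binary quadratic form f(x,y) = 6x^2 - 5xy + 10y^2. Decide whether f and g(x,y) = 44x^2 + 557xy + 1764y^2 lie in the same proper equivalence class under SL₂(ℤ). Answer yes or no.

D₁ = -215, D₂ = -215
f: reduced (well bottom): (6,-5,10) with a≤c, −a<b≤a
g: translate: b→29 (≡557 mod 88), so (44,557,1764)→(44,29,6)
g: flip: (44,29,6)→(6,-29,44)
g: translate: b→-5 (≡-29 mod 12), so (6,-29,44)→(6,-5,10)
g: reduced (well bottom): (6,-5,10) with a≤c, −a<b≤a
reduced forms (6, -5, 10) vs (6, -5, 10) ⇒ equivalent

yes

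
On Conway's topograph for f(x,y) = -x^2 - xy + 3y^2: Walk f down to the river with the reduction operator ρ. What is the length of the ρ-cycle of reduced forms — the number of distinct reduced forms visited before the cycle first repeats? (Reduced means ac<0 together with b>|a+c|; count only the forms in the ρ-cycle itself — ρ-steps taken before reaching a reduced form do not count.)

D = 13, ⌊√D⌋ = 3
descent: ρ → (3,1,-1)
descent: ρ → (-1,3,1)  [lands on river]
river: ρ → (1,3,-1)
ρ-cycle length = 2 (tail of 2 descent steps not counted)

2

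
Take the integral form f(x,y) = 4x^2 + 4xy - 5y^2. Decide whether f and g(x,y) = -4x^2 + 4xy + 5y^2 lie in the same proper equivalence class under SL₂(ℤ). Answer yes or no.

D₁ = 96, D₂ = 96
river cycle of f (length 4): (-5, 6, 3), (3, 6, -5), (-5, 4, 4), (4, 4, -5)
river cycle of g (length 4): (5, 6, -3), (-3, 6, 5), (5, 4, -4), (-4, 4, 5)
cycles differ ⇒ inequivalent

no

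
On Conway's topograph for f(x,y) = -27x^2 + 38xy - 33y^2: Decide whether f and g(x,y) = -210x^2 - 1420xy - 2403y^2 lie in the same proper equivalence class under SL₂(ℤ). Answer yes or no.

D₁ = -2120, D₂ = -2120
f is negative-definite; reduce −f:
−f: translate: b→16 (≡-38 mod 54), so (27,-38,33)→(27,16,22)
−f: flip: (27,16,22)→(22,-16,27)
−f: reduced (well bottom): (22,-16,27) with a≤c, −a<b≤a
flip sign back: reduced form of f is (-22,16,-27)
g is negative-definite; reduce −g:
−g: translate: b→160 (≡1420 mod 420), so (210,1420,2403)→(210,160,33)
−g: flip: (210,160,33)→(33,-160,210)
−g: translate: b→-28 (≡-160 mod 66), so (33,-160,210)→(33,-28,22)
−g: flip: (33,-28,22)→(22,28,33)
−g: translate: b→-16 (≡28 mod 44), so (22,28,33)→(22,-16,27)
−g: reduced (well bottom): (22,-16,27) with a≤c, −a<b≤a
flip sign back: reduced form of g is (-22,16,-27)
reduced forms (-22, 16, -27) vs (-22, 16, -27) ⇒ equivalent

yes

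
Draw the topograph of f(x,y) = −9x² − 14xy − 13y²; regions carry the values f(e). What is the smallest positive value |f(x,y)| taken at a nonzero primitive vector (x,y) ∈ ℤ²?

translate: b→-4 (≡14 mod 18), so (9,14,13)→(9,-4,8)
flip: (9,-4,8)→(8,4,9)
reduced (well bottom): (8,4,9) with a≤c, −a<b≤a
well minimum |f| = |-8| = 8 (negative-definite)

8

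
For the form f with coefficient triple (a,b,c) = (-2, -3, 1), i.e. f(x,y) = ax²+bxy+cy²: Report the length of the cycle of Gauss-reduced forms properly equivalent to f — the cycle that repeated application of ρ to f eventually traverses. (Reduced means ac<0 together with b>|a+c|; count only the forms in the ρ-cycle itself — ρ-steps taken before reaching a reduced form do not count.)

D = 17, ⌊√D⌋ = 4
descent: ρ → (1,3,-2)  [lands on river]
river: ρ → (-2,1,2)
river: ρ → (2,3,-1)
river: ρ → (-1,3,2)
river: ρ → (2,1,-2)
river: ρ → (-2,3,1)
ρ-cycle length = 6 (tail of 1 descent step not counted)

6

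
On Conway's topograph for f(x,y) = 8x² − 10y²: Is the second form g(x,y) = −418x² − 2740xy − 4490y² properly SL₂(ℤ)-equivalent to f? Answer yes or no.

D₁ = 320, D₂ = 320
river cycle of f (length 2): (8, 16, -2), (-2, 16, 8)
river cycle of g (length 2): (-2, 16, 8), (8, 16, -2)
cycles coincide ⇒ equivalent

yes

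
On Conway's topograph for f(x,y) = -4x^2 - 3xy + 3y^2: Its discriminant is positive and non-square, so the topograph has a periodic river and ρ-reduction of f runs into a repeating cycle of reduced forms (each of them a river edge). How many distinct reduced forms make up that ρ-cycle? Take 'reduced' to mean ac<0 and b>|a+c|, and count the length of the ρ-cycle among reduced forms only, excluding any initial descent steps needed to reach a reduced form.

D = 57, ⌊√D⌋ = 7
descent: ρ → (3,3,-4)  [lands on river]
river: ρ → (-4,5,2)
river: ρ → (2,7,-1)
river: ρ → (-1,7,2)
river: ρ → (2,5,-4)
river: ρ → (-4,3,3)
ρ-cycle length = 6 (tail of 1 descent step not counted)

6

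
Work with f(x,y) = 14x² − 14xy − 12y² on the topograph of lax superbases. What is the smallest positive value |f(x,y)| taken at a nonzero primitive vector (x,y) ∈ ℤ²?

descent: ρ → (-12,14,14)  [lands on river]
river: ρ → (14,14,-12)
river: ρ → (-12,10,16)
river: ρ → (16,22,-6)
river: ρ → (-6,26,8)
river: ρ → (8,22,-12)
river: ρ → (-12,26,4)
river: ρ → (4,22,-24)
river: ρ → (-24,26,2)
river: ρ → (2,26,-24)
river: ρ → (-24,22,4)
river: ρ → (4,26,-12)
river: ρ → (-12,22,8)
river: ρ → (8,26,-6)
river: ρ → (-6,22,16)
river: ρ → (16,10,-12)
closes: descent 1, river 16
min |a| on river = 2

2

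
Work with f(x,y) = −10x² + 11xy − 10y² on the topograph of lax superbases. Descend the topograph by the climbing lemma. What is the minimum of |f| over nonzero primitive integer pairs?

translate: b→9 (≡-11 mod 20), so (10,-11,10)→(10,9,9)
flip: (10,9,9)→(9,-9,10)
translate: b→9 (≡-9 mod 18), so (9,-9,10)→(9,9,10)
reduced (well bottom): (9,9,10) with a≤c, −a<b≤a
well minimum |f| = |-9| = 9 (negative-definite)

9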